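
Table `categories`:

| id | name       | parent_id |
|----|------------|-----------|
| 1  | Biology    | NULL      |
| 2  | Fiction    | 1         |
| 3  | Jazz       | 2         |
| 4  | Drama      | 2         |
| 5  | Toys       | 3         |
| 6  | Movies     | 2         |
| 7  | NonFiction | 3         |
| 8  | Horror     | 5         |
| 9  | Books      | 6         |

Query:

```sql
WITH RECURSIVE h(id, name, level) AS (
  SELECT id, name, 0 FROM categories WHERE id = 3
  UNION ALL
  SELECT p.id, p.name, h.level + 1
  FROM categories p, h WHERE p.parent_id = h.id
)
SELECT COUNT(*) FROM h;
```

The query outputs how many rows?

4

Base: id=3 (Jazz) at level 0.
Iteration 1: rows with parent_id in {3} -> Toys (id 5, level 1), NonFiction (id 7, level 1).
Iteration 2: rows with parent_id in {5,7} -> Horror (id 8, level 2).
Iteration 3: no rows with parent_id in {8}; recursion stops.
Total rows emitted: 4.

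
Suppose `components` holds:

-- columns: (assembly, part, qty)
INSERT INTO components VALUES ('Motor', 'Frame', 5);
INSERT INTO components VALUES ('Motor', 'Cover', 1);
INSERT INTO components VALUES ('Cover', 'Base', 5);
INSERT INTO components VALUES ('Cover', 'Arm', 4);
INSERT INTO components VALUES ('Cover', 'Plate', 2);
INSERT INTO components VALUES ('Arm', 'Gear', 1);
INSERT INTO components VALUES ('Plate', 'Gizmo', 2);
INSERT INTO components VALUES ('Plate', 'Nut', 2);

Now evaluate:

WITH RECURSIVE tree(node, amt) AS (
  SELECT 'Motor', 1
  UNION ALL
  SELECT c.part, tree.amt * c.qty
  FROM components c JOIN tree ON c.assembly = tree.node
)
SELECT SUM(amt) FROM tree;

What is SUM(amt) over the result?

30

Base: (Motor, amt=1).
Iteration 1: components of {Motor} -> Cover = 1*1 = 1, Frame = 1*5 = 5.
Iteration 2: components of {Cover,Frame} -> Arm = 1*4 = 4, Base = 1*5 = 5, Plate = 1*2 = 2.
Iteration 3: components of {Arm,Base,Plate} -> Gear = 4*1 = 4, Gizmo = 2*2 = 4, Nut = 2*2 = 4.
Iteration 4: no further components; recursion stops.
SUM(amt) = 1 + 5 + 1 + 5 + 4 + 2 + 4 + 4 + 4 = 30.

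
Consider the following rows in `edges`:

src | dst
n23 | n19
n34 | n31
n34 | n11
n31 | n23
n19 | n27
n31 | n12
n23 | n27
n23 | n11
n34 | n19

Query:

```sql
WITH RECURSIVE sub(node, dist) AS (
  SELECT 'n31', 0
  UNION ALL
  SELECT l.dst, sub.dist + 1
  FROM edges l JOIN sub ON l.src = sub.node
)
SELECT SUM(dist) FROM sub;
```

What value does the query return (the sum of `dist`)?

Base: (n31, dist=0).
Iteration 1: edges from {n31} -> (n12, dist=1), (n23, dist=1).
Iteration 2: edges from {n12,n23} -> (n11, dist=2), (n19, dist=2), (n27, dist=2).
Iteration 3: edges from {n11,n19,n27} -> (n27, dist=3).
Iteration 4: no outgoing edges from {n27}; recursion stops.
SUM(dist) = 0 + 1 + 1 + 2 + 2 + 2 + 3 = 11.

11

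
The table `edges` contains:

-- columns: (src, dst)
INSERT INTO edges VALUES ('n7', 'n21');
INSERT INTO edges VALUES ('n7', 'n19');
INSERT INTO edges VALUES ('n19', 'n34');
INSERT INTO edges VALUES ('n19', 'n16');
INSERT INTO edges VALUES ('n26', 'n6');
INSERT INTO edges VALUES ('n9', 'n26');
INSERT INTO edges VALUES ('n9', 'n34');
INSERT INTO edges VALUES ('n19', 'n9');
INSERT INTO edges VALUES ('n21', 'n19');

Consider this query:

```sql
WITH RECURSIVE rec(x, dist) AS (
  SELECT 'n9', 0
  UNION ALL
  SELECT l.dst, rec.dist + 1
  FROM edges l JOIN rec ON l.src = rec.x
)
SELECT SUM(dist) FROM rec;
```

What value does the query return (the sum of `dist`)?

4

Base: (n9, dist=0).
Iteration 1: edges from {n9} -> (n26, dist=1), (n34, dist=1).
Iteration 2: edges from {n26,n34} -> (n6, dist=2).
Iteration 3: no outgoing edges from {n6}; recursion stops.
SUM(dist) = 0 + 1 + 1 + 2 = 4.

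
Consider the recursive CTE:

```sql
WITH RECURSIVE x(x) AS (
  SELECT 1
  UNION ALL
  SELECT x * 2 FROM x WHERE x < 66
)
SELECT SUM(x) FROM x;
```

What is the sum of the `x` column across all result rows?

Base: x=1.
Iteration 1: 1 < 66 holds -> x = 1 * 2 = 2.
Iteration 2: 2 < 66 holds -> x = 2 * 2 = 4.
Iteration 3: 4 < 66 holds -> x = 4 * 2 = 8.
Iteration 4: 8 < 66 holds -> x = 8 * 2 = 16.
Iteration 5: 16 < 66 holds -> x = 16 * 2 = 32.
Iteration 6: 32 < 66 holds -> x = 32 * 2 = 64.
Iteration 7: 64 < 66 holds -> x = 64 * 2 = 128.
Iteration 8: 128 < 66 fails; recursion stops.
SUM(x) = 1 + 2 + 4 + 8 + 16 + 32 + 64 + 128 = 255.

255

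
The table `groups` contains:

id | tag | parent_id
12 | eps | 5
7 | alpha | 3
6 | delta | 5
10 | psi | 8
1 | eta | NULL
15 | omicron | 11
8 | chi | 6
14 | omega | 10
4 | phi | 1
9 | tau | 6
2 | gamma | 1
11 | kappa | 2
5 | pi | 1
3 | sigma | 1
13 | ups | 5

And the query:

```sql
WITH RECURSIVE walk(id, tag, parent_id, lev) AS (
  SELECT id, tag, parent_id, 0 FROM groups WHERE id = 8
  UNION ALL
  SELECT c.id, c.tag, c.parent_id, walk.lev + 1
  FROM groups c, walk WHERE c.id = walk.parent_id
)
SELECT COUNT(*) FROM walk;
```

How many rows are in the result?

4

Base: id=8 (chi), parent_id=6, lev 0.
Iteration 1: join on id=6 -> delta (id 6, parent_id=5, lev 1).
Iteration 2: join on id=5 -> pi (id 5, parent_id=1, lev 2).
Iteration 3: join on id=1 -> eta (id 1, parent_id=NULL, lev 3).
Iteration 4: parent_id is NULL; no match; recursion stops.
Total rows emitted: 4.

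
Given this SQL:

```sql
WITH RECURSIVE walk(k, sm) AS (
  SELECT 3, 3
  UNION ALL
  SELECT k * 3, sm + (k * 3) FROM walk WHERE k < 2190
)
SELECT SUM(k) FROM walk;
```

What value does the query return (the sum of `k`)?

Base: k=3, sm=3.
Iteration 1: 3 < 2190 holds -> k = 3 * 3 = 9, sm = 3 + 9 = 12.
Iteration 2: 9 < 2190 holds -> k = 9 * 3 = 27, sm = 12 + 27 = 39.
Iteration 3: 27 < 2190 holds -> k = 27 * 3 = 81, sm = 39 + 81 = 120.
Iteration 4: 81 < 2190 holds -> k = 81 * 3 = 243, sm = 120 + 243 = 363.
Iteration 5: 243 < 2190 holds -> k = 243 * 3 = 729, sm = 363 + 729 = 1092.
Iteration 6: 729 < 2190 holds -> k = 729 * 3 = 2187, sm = 1092 + 2187 = 3279.
Iteration 7: 2187 < 2190 holds -> k = 2187 * 3 = 6561, sm = 3279 + 6561 = 9840.
Iteration 8: 6561 < 2190 fails; recursion stops.
SUM(k) = 3 + 9 + 27 + 81 + 243 + 729 + 2187 + 6561 = 9840.

9840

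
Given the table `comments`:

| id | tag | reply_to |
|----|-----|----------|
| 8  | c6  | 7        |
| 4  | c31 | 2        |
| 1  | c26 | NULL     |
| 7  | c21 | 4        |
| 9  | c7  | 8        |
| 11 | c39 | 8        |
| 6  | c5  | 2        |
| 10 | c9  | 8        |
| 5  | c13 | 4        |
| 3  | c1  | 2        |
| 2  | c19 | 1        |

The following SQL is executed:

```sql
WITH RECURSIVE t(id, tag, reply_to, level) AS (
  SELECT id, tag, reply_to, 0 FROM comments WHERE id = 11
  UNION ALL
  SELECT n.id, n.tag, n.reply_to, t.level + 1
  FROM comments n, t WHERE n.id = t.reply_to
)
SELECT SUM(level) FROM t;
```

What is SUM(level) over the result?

15

Base: id=11 (c39), reply_to=8, level 0.
Iteration 1: join on id=8 -> c6 (id 8, reply_to=7, level 1).
Iteration 2: join on id=7 -> c21 (id 7, reply_to=4, level 2).
Iteration 3: join on id=4 -> c31 (id 4, reply_to=2, level 3).
Iteration 4: join on id=2 -> c19 (id 2, reply_to=1, level 4).
Iteration 5: join on id=1 -> c26 (id 1, reply_to=NULL, level 5).
Iteration 6: reply_to is NULL; no match; recursion stops.
SUM(level) = 0 + 1 + 2 + 3 + 4 + 5 = 15.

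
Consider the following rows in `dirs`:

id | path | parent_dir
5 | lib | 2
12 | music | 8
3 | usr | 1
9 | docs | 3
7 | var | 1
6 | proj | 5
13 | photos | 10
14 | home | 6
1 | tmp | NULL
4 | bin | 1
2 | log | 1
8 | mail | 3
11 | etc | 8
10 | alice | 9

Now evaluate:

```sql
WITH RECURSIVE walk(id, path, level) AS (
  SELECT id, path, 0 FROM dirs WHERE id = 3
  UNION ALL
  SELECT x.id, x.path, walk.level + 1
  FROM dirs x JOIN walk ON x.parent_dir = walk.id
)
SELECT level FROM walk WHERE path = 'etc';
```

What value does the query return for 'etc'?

Base: id=3 (usr) at level 0.
Iteration 1: rows with parent_dir in {3} -> mail (id 8, level 1), docs (id 9, level 1).
Iteration 2: rows with parent_dir in {8,9} -> alice (id 10, level 2), etc (id 11, level 2), music (id 12, level 2).
Iteration 3: rows with parent_dir in {10,11,12} -> photos (id 13, level 3).
Iteration 4: no rows with parent_dir in {13}; recursion stops.

2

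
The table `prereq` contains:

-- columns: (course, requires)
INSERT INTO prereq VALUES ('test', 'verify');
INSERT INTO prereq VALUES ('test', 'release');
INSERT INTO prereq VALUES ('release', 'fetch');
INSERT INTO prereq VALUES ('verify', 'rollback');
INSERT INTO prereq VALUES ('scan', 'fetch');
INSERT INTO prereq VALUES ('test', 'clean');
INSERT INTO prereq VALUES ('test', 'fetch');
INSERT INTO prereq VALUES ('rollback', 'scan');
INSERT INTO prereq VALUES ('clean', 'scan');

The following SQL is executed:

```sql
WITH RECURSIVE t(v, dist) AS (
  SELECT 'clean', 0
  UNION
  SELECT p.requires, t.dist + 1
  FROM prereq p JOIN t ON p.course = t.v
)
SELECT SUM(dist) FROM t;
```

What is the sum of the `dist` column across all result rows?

3

Base: (clean, dist=0).
Iteration 1: edges from {clean} -> (scan, dist=1).
Iteration 2: edges from {scan} -> (fetch, dist=2).
Iteration 3: no outgoing edges from {fetch}; recursion stops.
SUM(dist) = 0 + 1 + 2 = 3.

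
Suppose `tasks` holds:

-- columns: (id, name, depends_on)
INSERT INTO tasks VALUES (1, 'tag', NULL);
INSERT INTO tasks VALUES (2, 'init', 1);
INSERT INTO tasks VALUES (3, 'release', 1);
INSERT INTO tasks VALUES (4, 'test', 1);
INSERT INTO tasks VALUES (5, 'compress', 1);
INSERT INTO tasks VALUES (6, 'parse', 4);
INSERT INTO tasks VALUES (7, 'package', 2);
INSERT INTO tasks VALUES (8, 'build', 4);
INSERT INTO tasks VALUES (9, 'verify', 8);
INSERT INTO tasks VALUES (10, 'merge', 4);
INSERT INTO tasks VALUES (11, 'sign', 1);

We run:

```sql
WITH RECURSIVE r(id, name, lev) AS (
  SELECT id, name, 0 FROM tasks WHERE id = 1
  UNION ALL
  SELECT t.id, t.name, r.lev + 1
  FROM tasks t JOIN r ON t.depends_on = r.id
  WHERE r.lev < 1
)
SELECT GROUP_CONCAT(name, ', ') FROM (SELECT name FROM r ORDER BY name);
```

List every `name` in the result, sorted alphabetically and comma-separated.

compress, init, release, sign, tag, test

Base: id=1 (tag) at lev 0.
Iteration 1: rows with depends_on in {1} -> init (id 2, lev 1), release (id 3, lev 1), test (id 4, lev 1), compress (id 5, lev 1), sign (id 11, lev 1).
Iteration 2: lev < 1 fails for all current rows; recursion stops.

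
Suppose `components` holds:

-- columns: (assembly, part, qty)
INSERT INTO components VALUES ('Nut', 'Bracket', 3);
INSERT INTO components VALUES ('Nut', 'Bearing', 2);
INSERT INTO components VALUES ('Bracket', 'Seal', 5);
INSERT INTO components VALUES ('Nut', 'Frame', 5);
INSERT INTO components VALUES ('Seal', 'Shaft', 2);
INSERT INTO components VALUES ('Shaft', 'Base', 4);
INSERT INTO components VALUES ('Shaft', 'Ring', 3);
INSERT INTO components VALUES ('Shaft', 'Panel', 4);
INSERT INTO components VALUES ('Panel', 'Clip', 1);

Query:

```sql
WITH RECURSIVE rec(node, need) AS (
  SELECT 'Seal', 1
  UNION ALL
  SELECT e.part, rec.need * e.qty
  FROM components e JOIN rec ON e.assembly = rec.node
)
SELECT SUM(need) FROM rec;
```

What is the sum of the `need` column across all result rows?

Base: (Seal, need=1).
Iteration 1: components of {Seal} -> Shaft = 1*2 = 2.
Iteration 2: components of {Shaft} -> Base = 2*4 = 8, Panel = 2*4 = 8, Ring = 2*3 = 6.
Iteration 3: components of {Base,Panel,Ring} -> Clip = 8*1 = 8.
Iteration 4: no further components; recursion stops.
SUM(need) = 1 + 2 + 8 + 6 + 8 + 8 = 33.

33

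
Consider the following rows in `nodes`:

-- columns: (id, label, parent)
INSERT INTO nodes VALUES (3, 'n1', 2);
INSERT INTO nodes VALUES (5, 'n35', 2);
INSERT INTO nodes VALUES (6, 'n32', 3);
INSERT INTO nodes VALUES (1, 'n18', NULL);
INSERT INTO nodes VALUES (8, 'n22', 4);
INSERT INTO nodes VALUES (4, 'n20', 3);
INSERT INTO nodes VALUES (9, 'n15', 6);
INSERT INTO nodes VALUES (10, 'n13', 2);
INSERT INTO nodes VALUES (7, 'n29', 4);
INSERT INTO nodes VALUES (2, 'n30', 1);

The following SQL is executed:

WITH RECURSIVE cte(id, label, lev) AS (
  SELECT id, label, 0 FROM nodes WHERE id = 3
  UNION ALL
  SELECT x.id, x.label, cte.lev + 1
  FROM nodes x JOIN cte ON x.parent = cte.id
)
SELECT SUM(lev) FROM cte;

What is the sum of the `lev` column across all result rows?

8

Base: id=3 (n1) at lev 0.
Iteration 1: rows with parent in {3} -> n20 (id 4, lev 1), n32 (id 6, lev 1).
Iteration 2: rows with parent in {4,6} -> n29 (id 7, lev 2), n22 (id 8, lev 2), n15 (id 9, lev 2).
Iteration 3: no rows with parent in {7,8,9}; recursion stops.
SUM(lev) = 0 + 1 + 1 + 2 + 2 + 2 = 8.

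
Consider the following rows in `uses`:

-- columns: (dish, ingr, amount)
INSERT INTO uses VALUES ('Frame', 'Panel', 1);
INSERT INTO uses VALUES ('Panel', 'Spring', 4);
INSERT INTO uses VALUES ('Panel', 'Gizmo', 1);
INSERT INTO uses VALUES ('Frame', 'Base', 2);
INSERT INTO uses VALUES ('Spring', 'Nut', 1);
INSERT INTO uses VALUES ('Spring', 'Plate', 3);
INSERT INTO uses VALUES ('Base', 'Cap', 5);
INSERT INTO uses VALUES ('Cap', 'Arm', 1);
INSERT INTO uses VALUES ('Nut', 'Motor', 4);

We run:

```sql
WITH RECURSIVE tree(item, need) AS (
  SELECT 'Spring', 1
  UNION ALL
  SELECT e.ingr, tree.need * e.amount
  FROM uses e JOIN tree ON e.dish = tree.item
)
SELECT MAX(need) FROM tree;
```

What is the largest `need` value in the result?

Base: (Spring, need=1).
Iteration 1: components of {Spring} -> Nut = 1*1 = 1, Plate = 1*3 = 3.
Iteration 2: components of {Nut,Plate} -> Motor = 1*4 = 4.
Iteration 3: no further components; recursion stops.
need values: 1, 1, 3, 4; the maximum is 4.

4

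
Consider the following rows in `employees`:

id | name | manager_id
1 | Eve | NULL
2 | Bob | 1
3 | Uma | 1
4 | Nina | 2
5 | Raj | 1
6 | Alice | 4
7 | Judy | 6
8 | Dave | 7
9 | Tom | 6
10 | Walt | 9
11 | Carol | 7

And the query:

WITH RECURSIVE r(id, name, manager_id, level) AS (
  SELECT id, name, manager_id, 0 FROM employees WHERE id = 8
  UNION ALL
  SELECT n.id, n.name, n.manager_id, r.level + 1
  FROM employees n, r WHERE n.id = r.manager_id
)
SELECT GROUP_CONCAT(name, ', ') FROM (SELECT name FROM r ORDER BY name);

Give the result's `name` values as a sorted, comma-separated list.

Alice, Bob, Dave, Eve, Judy, Nina

Base: id=8 (Dave), manager_id=7, level 0.
Iteration 1: join on id=7 -> Judy (id 7, manager_id=6, level 1).
Iteration 2: join on id=6 -> Alice (id 6, manager_id=4, level 2).
Iteration 3: join on id=4 -> Nina (id 4, manager_id=2, level 3).
Iteration 4: join on id=2 -> Bob (id 2, manager_id=1, level 4).
Iteration 5: join on id=1 -> Eve (id 1, manager_id=NULL, level 5).
Iteration 6: manager_id is NULL; no match; recursion stops.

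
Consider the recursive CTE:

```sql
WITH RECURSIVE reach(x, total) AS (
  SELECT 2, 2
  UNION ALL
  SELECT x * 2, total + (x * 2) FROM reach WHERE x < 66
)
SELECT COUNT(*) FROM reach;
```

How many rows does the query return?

7

Base: x=2, total=2.
Iteration 1: 2 < 66 holds -> x = 2 * 2 = 4, total = 2 + 4 = 6.
Iteration 2: 4 < 66 holds -> x = 4 * 2 = 8, total = 6 + 8 = 14.
Iteration 3: 8 < 66 holds -> x = 8 * 2 = 16, total = 14 + 16 = 30.
Iteration 4: 16 < 66 holds -> x = 16 * 2 = 32, total = 30 + 32 = 62.
Iteration 5: 32 < 66 holds -> x = 32 * 2 = 64, total = 62 + 64 = 126.
Iteration 6: 64 < 66 holds -> x = 64 * 2 = 128, total = 126 + 128 = 254.
Iteration 7: 128 < 66 fails; recursion stops.
Total rows emitted: 7.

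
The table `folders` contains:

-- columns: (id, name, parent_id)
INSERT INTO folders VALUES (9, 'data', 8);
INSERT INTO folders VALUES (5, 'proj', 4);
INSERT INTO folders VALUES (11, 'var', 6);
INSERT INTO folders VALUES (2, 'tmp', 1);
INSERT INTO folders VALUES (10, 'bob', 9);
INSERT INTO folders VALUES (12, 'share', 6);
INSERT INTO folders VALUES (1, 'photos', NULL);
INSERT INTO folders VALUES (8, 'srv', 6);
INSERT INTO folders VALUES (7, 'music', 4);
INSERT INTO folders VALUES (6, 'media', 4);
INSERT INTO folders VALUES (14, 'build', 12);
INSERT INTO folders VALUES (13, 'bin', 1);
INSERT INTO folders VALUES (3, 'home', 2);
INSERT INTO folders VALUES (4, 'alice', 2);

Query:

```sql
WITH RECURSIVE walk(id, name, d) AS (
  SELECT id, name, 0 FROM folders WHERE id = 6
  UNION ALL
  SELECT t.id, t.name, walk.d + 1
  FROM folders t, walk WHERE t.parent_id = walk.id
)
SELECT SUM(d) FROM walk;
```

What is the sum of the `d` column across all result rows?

Base: id=6 (media) at d 0.
Iteration 1: rows with parent_id in {6} -> srv (id 8, d 1), var (id 11, d 1), share (id 12, d 1).
Iteration 2: rows with parent_id in {8,11,12} -> data (id 9, d 2), build (id 14, d 2).
Iteration 3: rows with parent_id in {9,14} -> bob (id 10, d 3).
Iteration 4: no rows with parent_id in {10}; recursion stops.
SUM(d) = 0 + 1 + 1 + 1 + 2 + 2 + 3 = 10.

10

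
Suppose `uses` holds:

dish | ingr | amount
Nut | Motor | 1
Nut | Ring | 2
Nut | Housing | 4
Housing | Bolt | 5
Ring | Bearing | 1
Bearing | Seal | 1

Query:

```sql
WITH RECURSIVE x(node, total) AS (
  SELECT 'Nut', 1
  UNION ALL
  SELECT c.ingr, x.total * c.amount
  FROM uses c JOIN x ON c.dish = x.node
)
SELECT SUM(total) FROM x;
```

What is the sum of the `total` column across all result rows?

Base: (Nut, total=1).
Iteration 1: components of {Nut} -> Housing = 1*4 = 4, Motor = 1*1 = 1, Ring = 1*2 = 2.
Iteration 2: components of {Housing,Motor,Ring} -> Bearing = 2*1 = 2, Bolt = 4*5 = 20.
Iteration 3: components of {Bearing,Bolt} -> Seal = 2*1 = 2.
Iteration 4: no further components; recursion stops.
SUM(total) = 1 + 1 + 2 + 4 + 2 + 20 + 2 = 32.

32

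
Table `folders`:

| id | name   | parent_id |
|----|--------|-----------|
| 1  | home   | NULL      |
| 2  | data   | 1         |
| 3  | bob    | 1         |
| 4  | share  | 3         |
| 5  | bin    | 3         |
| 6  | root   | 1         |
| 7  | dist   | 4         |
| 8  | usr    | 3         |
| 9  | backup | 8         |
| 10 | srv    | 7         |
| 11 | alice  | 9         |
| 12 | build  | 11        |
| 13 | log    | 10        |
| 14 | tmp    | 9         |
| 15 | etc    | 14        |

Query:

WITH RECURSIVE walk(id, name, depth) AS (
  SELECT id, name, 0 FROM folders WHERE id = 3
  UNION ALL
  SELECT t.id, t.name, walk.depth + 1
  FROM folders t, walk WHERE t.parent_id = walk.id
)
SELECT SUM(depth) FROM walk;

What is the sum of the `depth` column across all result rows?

Base: id=3 (bob) at depth 0.
Iteration 1: rows with parent_id in {3} -> share (id 4, depth 1), bin (id 5, depth 1), usr (id 8, depth 1).
Iteration 2: rows with parent_id in {4,5,8} -> dist (id 7, depth 2), backup (id 9, depth 2).
Iteration 3: rows with parent_id in {7,9} -> srv (id 10, depth 3), alice (id 11, depth 3), tmp (id 14, depth 3).
Iteration 4: rows with parent_id in {10,11,14} -> build (id 12, depth 4), log (id 13, depth 4), etc (id 15, depth 4).
Iteration 5: no rows with parent_id in {12,13,15}; recursion stops.
SUM(depth) = 0 + 1 + 1 + 1 + 2 + 2 + 3 + 3 + 3 + 4 + 4 + 4 = 28.

28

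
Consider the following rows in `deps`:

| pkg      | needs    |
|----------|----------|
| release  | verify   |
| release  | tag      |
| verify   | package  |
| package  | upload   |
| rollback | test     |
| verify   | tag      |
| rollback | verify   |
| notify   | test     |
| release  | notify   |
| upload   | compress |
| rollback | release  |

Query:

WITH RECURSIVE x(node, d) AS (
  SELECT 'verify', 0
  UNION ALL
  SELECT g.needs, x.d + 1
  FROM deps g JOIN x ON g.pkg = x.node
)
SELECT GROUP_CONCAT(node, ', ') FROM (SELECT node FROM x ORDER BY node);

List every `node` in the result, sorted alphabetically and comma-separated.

Base: (verify, d=0).
Iteration 1: edges from {verify} -> (package, d=1), (tag, d=1).
Iteration 2: edges from {package,tag} -> (upload, d=2).
Iteration 3: edges from {upload} -> (compress, d=3).
Iteration 4: no outgoing edges from {compress}; recursion stops.

compress, package, tag, upload, verify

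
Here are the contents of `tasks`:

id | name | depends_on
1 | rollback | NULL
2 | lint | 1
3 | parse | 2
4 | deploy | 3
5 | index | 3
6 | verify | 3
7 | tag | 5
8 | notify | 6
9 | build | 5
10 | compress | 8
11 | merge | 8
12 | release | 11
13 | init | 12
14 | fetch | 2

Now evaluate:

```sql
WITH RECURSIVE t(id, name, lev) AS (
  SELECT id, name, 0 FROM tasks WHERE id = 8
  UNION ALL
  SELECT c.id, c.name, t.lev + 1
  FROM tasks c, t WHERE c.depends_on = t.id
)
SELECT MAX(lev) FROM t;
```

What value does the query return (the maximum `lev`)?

Base: id=8 (notify) at lev 0.
Iteration 1: rows with depends_on in {8} -> compress (id 10, lev 1), merge (id 11, lev 1).
Iteration 2: rows with depends_on in {10,11} -> release (id 12, lev 2).
Iteration 3: rows with depends_on in {12} -> init (id 13, lev 3).
Iteration 4: no rows with depends_on in {13}; recursion stops.
lev values: 0, 1, 1, 2, 3; the maximum is 3.

3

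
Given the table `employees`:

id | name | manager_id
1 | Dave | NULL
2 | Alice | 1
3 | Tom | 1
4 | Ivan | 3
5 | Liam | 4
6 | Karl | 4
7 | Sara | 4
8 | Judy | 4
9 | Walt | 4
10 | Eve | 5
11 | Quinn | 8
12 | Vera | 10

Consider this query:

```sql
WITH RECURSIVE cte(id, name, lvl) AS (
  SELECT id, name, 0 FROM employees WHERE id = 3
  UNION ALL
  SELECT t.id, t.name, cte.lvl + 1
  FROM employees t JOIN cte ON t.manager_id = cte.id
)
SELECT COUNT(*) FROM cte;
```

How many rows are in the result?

Base: id=3 (Tom) at lvl 0.
Iteration 1: rows with manager_id in {3} -> Ivan (id 4, lvl 1).
Iteration 2: rows with manager_id in {4} -> Liam (id 5, lvl 2), Karl (id 6, lvl 2), Sara (id 7, lvl 2), Judy (id 8, lvl 2), Walt (id 9, lvl 2).
Iteration 3: rows with manager_id in {5,6,7,8,9} -> Eve (id 10, lvl 3), Quinn (id 11, lvl 3).
Iteration 4: rows with manager_id in {10,11} -> Vera (id 12, lvl 4).
Iteration 5: no rows with manager_id in {12}; recursion stops.
Total rows emitted: 10.

10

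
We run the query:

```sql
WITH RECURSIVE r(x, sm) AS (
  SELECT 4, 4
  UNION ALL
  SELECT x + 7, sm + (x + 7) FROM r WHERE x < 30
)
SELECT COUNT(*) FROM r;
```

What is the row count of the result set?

Base: x=4, sm=4.
Iteration 1: 4 < 30 holds -> x = 4 + 7 = 11, sm = 4 + 11 = 15.
Iteration 2: 11 < 30 holds -> x = 11 + 7 = 18, sm = 15 + 18 = 33.
Iteration 3: 18 < 30 holds -> x = 18 + 7 = 25, sm = 33 + 25 = 58.
Iteration 4: 25 < 30 holds -> x = 25 + 7 = 32, sm = 58 + 32 = 90.
Iteration 5: 32 < 30 fails; recursion stops.
Total rows emitted: 5.

5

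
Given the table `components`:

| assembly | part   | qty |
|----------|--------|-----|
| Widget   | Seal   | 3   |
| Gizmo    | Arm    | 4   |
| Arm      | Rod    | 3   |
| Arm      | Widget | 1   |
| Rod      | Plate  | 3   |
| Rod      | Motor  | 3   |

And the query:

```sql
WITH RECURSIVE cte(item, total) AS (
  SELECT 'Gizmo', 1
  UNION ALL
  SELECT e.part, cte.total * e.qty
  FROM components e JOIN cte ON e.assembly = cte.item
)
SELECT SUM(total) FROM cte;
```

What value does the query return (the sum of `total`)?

Base: (Gizmo, total=1).
Iteration 1: components of {Gizmo} -> Arm = 1*4 = 4.
Iteration 2: components of {Arm} -> Rod = 4*3 = 12, Widget = 4*1 = 4.
Iteration 3: components of {Rod,Widget} -> Motor = 12*3 = 36, Plate = 12*3 = 36, Seal = 4*3 = 12.
Iteration 4: no further components; recursion stops.
SUM(total) = 1 + 4 + 4 + 12 + 12 + 36 + 36 = 105.

105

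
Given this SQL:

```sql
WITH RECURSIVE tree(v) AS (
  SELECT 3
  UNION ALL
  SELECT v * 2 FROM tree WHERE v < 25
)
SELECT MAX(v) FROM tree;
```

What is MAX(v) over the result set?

Base: v=3.
Iteration 1: 3 < 25 holds -> v = 3 * 2 = 6.
Iteration 2: 6 < 25 holds -> v = 6 * 2 = 12.
Iteration 3: 12 < 25 holds -> v = 12 * 2 = 24.
Iteration 4: 24 < 25 holds -> v = 24 * 2 = 48.
Iteration 5: 48 < 25 fails; recursion stops.
v values: 3, 6, 12, 24, 48; the maximum is 48.

48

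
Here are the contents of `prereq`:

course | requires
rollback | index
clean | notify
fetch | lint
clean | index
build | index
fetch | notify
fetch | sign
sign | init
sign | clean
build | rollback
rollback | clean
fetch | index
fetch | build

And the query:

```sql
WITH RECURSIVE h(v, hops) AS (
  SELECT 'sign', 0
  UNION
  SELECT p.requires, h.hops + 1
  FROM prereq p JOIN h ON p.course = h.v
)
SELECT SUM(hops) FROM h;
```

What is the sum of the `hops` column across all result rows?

Base: (sign, hops=0).
Iteration 1: edges from {sign} -> (clean, hops=1), (init, hops=1).
Iteration 2: edges from {clean,init} -> (index, hops=2), (notify, hops=2).
Iteration 3: no outgoing edges from {index,notify}; recursion stops.
SUM(hops) = 0 + 1 + 1 + 2 + 2 = 6.

6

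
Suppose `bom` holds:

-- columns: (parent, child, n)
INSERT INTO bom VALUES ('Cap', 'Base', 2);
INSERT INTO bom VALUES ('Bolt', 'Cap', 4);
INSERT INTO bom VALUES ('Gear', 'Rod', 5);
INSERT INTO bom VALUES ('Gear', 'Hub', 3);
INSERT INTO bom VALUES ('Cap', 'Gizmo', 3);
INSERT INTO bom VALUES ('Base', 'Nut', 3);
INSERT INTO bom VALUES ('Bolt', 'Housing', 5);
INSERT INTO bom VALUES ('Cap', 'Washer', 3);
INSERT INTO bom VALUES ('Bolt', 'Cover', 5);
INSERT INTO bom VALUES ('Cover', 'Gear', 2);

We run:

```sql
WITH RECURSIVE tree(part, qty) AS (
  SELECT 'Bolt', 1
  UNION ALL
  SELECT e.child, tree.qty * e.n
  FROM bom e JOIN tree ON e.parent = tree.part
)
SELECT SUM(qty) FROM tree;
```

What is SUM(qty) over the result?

Base: (Bolt, qty=1).
Iteration 1: components of {Bolt} -> Cap = 1*4 = 4, Cover = 1*5 = 5, Housing = 1*5 = 5.
Iteration 2: components of {Cap,Cover,Housing} -> Base = 4*2 = 8, Gear = 5*2 = 10, Gizmo = 4*3 = 12, Washer = 4*3 = 12.
Iteration 3: components of {Base,Gear,Gizmo,Washer} -> Hub = 10*3 = 30, Nut = 8*3 = 24, Rod = 10*5 = 50.
Iteration 4: no further components; recursion stops.
SUM(qty) = 1 + 4 + 5 + 5 + 8 + 12 + 12 + 10 + 24 + 50 + 30 = 161.

161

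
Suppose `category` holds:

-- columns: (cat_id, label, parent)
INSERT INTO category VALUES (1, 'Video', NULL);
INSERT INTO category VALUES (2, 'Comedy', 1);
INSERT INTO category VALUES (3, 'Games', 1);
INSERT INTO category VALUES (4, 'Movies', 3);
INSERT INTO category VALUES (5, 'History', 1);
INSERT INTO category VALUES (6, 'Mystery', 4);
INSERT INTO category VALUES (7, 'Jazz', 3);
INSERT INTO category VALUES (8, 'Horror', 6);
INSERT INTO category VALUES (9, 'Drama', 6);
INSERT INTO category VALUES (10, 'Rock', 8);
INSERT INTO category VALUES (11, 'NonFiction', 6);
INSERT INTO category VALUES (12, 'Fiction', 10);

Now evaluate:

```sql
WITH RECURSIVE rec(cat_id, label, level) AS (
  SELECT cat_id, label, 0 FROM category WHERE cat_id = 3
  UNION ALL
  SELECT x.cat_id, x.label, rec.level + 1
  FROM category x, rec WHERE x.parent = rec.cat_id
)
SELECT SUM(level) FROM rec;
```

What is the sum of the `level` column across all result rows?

22

Base: cat_id=3 (Games) at level 0.
Iteration 1: rows with parent in {3} -> Movies (id 4, level 1), Jazz (id 7, level 1).
Iteration 2: rows with parent in {4,7} -> Mystery (id 6, level 2).
Iteration 3: rows with parent in {6} -> Horror (id 8, level 3), Drama (id 9, level 3), NonFiction (id 11, level 3).
Iteration 4: rows with parent in {8,9,11} -> Rock (id 10, level 4).
Iteration 5: rows with parent in {10} -> Fiction (id 12, level 5).
Iteration 6: no rows with parent in {12}; recursion stops.
SUM(level) = 0 + 1 + 1 + 2 + 3 + 3 + 3 + 4 + 5 = 22.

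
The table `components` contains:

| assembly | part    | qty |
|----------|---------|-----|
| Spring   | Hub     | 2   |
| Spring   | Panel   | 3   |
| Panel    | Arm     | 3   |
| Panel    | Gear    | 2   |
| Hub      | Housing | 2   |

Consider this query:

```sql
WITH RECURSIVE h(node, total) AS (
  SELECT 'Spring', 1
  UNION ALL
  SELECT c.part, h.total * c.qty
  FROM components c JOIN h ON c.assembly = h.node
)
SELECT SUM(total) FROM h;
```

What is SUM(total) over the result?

Base: (Spring, total=1).
Iteration 1: components of {Spring} -> Hub = 1*2 = 2, Panel = 1*3 = 3.
Iteration 2: components of {Hub,Panel} -> Arm = 3*3 = 9, Gear = 3*2 = 6, Housing = 2*2 = 4.
Iteration 3: no further components; recursion stops.
SUM(total) = 1 + 2 + 3 + 4 + 9 + 6 = 25.

25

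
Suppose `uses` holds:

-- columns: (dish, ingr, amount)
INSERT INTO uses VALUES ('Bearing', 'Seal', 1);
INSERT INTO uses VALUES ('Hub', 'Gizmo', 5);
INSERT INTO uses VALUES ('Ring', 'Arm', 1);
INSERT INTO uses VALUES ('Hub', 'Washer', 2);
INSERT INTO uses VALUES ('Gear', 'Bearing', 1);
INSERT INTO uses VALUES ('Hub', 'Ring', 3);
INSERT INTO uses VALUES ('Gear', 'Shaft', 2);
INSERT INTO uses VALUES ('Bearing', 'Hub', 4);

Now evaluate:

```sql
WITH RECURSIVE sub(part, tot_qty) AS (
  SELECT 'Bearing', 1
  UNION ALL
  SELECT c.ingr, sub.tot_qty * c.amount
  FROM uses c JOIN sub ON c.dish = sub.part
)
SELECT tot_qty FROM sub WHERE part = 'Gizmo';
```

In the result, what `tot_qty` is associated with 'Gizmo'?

20

Base: (Bearing, tot_qty=1).
Iteration 1: components of {Bearing} -> Hub = 1*4 = 4, Seal = 1*1 = 1.
Iteration 2: components of {Hub,Seal} -> Gizmo = 4*5 = 20, Ring = 4*3 = 12, Washer = 4*2 = 8.
Iteration 3: components of {Gizmo,Ring,Washer} -> Arm = 12*1 = 12.
Iteration 4: no further components; recursion stops.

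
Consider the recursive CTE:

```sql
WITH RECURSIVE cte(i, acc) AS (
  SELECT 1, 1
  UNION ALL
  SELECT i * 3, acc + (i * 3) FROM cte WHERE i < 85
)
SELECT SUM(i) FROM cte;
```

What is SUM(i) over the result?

Base: i=1, acc=1.
Iteration 1: 1 < 85 holds -> i = 1 * 3 = 3, acc = 1 + 3 = 4.
Iteration 2: 3 < 85 holds -> i = 3 * 3 = 9, acc = 4 + 9 = 13.
Iteration 3: 9 < 85 holds -> i = 9 * 3 = 27, acc = 13 + 27 = 40.
Iteration 4: 27 < 85 holds -> i = 27 * 3 = 81, acc = 40 + 81 = 121.
Iteration 5: 81 < 85 holds -> i = 81 * 3 = 243, acc = 121 + 243 = 364.
Iteration 6: 243 < 85 fails; recursion stops.
SUM(i) = 1 + 3 + 9 + 27 + 81 + 243 = 364.

364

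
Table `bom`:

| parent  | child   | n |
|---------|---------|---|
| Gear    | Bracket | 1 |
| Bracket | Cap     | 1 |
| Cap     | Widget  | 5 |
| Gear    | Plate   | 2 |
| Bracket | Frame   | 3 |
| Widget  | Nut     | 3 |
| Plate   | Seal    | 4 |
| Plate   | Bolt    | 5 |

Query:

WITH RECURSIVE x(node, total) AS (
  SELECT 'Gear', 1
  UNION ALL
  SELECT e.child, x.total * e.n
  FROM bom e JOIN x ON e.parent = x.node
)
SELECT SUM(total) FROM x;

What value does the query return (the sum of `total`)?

Base: (Gear, total=1).
Iteration 1: components of {Gear} -> Bracket = 1*1 = 1, Plate = 1*2 = 2.
Iteration 2: components of {Bracket,Plate} -> Bolt = 2*5 = 10, Cap = 1*1 = 1, Frame = 1*3 = 3, Seal = 2*4 = 8.
Iteration 3: components of {Bolt,Cap,Frame,Seal} -> Widget = 1*5 = 5.
Iteration 4: components of {Widget} -> Nut = 5*3 = 15.
Iteration 5: no further components; recursion stops.
SUM(total) = 1 + 1 + 2 + 1 + 3 + 8 + 10 + 5 + 15 = 46.

46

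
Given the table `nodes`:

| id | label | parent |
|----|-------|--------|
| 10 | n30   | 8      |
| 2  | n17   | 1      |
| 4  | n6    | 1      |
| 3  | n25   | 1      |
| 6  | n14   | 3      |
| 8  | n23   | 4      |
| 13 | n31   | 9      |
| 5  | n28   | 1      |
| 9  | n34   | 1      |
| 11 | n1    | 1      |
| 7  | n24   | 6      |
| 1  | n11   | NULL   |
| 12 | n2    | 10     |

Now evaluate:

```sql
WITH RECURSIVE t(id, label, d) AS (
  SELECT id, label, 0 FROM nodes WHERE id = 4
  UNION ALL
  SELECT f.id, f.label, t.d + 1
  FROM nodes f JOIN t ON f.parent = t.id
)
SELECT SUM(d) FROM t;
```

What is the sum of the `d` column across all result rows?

6

Base: id=4 (n6) at d 0.
Iteration 1: rows with parent in {4} -> n23 (id 8, d 1).
Iteration 2: rows with parent in {8} -> n30 (id 10, d 2).
Iteration 3: rows with parent in {10} -> n2 (id 12, d 3).
Iteration 4: no rows with parent in {12}; recursion stops.
SUM(d) = 0 + 1 + 2 + 3 = 6.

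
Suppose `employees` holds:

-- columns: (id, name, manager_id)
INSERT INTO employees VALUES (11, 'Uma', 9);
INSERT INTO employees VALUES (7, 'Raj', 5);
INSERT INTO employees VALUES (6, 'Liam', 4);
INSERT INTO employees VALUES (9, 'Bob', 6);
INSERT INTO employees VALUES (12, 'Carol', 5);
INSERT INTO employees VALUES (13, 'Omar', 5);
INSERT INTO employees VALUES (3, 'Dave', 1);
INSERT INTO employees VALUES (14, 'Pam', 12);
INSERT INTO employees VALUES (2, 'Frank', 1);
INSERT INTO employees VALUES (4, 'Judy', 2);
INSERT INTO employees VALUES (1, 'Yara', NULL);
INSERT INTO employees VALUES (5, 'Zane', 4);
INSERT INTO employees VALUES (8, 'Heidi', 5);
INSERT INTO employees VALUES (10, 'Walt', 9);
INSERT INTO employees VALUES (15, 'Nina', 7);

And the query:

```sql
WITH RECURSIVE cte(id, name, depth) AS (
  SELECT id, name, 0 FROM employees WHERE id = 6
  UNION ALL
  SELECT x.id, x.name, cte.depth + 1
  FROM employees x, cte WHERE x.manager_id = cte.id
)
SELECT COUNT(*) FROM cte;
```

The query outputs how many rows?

Base: id=6 (Liam) at depth 0.
Iteration 1: rows with manager_id in {6} -> Bob (id 9, depth 1).
Iteration 2: rows with manager_id in {9} -> Walt (id 10, depth 2), Uma (id 11, depth 2).
Iteration 3: no rows with manager_id in {10,11}; recursion stops.
Total rows emitted: 4.

4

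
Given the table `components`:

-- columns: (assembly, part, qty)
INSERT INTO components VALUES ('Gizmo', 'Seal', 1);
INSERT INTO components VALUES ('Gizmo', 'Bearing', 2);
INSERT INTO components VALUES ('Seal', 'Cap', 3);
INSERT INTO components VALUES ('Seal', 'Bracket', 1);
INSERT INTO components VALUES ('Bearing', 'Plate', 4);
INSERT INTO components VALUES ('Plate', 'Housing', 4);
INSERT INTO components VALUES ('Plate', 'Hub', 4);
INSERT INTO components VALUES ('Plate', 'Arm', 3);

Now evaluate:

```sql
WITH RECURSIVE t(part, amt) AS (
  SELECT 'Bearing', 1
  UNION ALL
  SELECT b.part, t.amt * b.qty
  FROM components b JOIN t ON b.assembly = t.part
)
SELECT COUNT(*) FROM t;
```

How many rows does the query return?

5

Base: (Bearing, amt=1).
Iteration 1: components of {Bearing} -> Plate = 1*4 = 4.
Iteration 2: components of {Plate} -> Arm = 4*3 = 12, Housing = 4*4 = 16, Hub = 4*4 = 16.
Iteration 3: no further components; recursion stops.
Total rows emitted: 5.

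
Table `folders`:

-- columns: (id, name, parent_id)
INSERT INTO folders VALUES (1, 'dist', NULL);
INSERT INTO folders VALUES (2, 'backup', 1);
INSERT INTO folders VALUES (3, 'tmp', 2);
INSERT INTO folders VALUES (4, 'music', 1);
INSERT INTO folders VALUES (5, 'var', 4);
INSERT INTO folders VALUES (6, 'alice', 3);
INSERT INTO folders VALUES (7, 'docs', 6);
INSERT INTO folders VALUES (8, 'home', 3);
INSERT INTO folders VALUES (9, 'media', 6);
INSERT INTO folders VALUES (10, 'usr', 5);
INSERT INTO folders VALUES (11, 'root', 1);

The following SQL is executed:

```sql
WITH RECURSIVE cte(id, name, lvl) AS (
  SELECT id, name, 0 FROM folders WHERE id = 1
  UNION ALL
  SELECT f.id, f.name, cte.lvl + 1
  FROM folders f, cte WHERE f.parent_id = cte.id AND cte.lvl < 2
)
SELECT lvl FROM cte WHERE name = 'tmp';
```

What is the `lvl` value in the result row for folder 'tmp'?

2

Base: id=1 (dist) at lvl 0.
Iteration 1: rows with parent_id in {1} -> backup (id 2, lvl 1), music (id 4, lvl 1), root (id 11, lvl 1).
Iteration 2: rows with parent_id in {2,4,11} -> tmp (id 3, lvl 2), var (id 5, lvl 2).
Iteration 3: lvl < 2 fails for all current rows; recursion stops.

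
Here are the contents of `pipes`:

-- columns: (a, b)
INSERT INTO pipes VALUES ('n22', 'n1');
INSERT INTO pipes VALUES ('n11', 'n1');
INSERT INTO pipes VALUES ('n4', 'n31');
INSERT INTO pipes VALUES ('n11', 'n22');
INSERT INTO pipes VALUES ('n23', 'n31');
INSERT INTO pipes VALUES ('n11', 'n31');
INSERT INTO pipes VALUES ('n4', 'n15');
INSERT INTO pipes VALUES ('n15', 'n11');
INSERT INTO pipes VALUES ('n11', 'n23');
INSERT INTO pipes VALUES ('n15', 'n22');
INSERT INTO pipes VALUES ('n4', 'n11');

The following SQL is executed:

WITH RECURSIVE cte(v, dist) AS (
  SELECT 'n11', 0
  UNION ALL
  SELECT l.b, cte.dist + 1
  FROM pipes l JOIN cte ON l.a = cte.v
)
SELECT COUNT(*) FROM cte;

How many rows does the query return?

Base: (n11, dist=0).
Iteration 1: edges from {n11} -> (n1, dist=1), (n22, dist=1), (n23, dist=1), (n31, dist=1).
Iteration 2: edges from {n1,n22,n23,n31} -> (n1, dist=2), (n31, dist=2).
Iteration 3: no outgoing edges from {n1,n31}; recursion stops.
Total rows emitted: 7.

7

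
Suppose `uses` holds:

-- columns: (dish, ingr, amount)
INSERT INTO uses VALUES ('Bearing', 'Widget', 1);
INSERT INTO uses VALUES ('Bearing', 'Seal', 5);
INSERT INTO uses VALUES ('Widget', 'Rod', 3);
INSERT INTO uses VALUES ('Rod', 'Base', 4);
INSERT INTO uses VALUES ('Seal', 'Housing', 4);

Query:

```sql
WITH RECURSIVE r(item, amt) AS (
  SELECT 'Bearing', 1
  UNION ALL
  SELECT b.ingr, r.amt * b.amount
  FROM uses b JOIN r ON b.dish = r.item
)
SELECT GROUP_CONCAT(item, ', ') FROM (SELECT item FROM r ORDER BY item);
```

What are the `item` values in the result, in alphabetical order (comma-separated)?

Base: (Bearing, amt=1).
Iteration 1: components of {Bearing} -> Seal = 1*5 = 5, Widget = 1*1 = 1.
Iteration 2: components of {Seal,Widget} -> Housing = 5*4 = 20, Rod = 1*3 = 3.
Iteration 3: components of {Housing,Rod} -> Base = 3*4 = 12.
Iteration 4: no further components; recursion stops.

Base, Bearing, Housing, Rod, Seal, Widget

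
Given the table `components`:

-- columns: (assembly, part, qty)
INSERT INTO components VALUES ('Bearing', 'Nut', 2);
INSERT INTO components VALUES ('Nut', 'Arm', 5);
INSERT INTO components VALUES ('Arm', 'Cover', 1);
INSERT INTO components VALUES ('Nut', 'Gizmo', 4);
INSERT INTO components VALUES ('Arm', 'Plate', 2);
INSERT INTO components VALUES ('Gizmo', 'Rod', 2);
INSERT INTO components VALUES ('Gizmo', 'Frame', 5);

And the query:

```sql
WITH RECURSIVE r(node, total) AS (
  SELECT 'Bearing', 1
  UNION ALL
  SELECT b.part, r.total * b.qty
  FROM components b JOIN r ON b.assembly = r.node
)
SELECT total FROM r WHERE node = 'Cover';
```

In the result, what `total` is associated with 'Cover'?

10

Base: (Bearing, total=1).
Iteration 1: components of {Bearing} -> Nut = 1*2 = 2.
Iteration 2: components of {Nut} -> Arm = 2*5 = 10, Gizmo = 2*4 = 8.
Iteration 3: components of {Arm,Gizmo} -> Cover = 10*1 = 10, Frame = 8*5 = 40, Plate = 10*2 = 20, Rod = 8*2 = 16.
Iteration 4: no further components; recursion stops.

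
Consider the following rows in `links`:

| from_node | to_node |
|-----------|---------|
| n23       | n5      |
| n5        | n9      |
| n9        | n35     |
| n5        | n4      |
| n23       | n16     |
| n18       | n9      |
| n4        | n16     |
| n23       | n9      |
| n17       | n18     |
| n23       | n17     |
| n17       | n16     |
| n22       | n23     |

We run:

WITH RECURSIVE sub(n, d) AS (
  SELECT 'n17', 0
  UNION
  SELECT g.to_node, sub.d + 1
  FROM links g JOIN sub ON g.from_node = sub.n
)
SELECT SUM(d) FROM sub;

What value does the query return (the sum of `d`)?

7

Base: (n17, d=0).
Iteration 1: edges from {n17} -> (n16, d=1), (n18, d=1).
Iteration 2: edges from {n16,n18} -> (n9, d=2).
Iteration 3: edges from {n9} -> (n35, d=3).
Iteration 4: no outgoing edges from {n35}; recursion stops.
SUM(d) = 0 + 1 + 1 + 2 + 3 = 7.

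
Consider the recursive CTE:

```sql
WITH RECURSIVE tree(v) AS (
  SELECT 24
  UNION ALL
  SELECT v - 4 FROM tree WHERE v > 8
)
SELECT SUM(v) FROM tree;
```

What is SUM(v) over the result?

Base: v=24.
Iteration 1: 24 > 8 holds -> v = 24 - 4 = 20.
Iteration 2: 20 > 8 holds -> v = 20 - 4 = 16.
Iteration 3: 16 > 8 holds -> v = 16 - 4 = 12.
Iteration 4: 12 > 8 holds -> v = 12 - 4 = 8.
Iteration 5: 8 > 8 fails; recursion stops.
SUM(v) = 24 + 20 + 16 + 12 + 8 = 80.

80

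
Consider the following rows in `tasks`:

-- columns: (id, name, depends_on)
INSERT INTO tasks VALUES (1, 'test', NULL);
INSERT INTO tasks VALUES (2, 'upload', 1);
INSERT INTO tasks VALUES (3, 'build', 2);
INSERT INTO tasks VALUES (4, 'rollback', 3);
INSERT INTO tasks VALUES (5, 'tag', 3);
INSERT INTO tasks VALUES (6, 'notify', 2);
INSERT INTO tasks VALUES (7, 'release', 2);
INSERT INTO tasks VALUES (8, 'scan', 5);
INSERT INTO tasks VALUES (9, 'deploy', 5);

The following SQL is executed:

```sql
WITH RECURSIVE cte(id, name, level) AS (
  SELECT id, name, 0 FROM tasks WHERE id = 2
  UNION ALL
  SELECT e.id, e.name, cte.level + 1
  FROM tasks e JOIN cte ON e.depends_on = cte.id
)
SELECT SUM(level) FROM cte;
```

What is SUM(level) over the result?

13

Base: id=2 (upload) at level 0.
Iteration 1: rows with depends_on in {2} -> build (id 3, level 1), notify (id 6, level 1), release (id 7, level 1).
Iteration 2: rows with depends_on in {3,6,7} -> rollback (id 4, level 2), tag (id 5, level 2).
Iteration 3: rows with depends_on in {4,5} -> scan (id 8, level 3), deploy (id 9, level 3).
Iteration 4: no rows with depends_on in {8,9}; recursion stops.
SUM(level) = 0 + 1 + 1 + 1 + 2 + 2 + 3 + 3 = 13.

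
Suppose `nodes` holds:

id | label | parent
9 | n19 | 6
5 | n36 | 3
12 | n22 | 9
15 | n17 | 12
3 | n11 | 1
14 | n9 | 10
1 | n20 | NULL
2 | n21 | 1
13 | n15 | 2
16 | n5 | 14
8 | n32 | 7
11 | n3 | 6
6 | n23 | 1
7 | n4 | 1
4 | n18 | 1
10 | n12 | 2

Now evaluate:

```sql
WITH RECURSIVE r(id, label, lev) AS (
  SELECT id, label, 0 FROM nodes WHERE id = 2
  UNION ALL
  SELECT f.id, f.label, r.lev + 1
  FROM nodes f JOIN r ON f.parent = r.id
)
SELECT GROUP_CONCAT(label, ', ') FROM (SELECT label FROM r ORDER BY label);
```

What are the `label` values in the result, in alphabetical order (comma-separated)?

Base: id=2 (n21) at lev 0.
Iteration 1: rows with parent in {2} -> n12 (id 10, lev 1), n15 (id 13, lev 1).
Iteration 2: rows with parent in {10,13} -> n9 (id 14, lev 2).
Iteration 3: rows with parent in {14} -> n5 (id 16, lev 3).
Iteration 4: no rows with parent in {16}; recursion stops.

n12, n15, n21, n5, n9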